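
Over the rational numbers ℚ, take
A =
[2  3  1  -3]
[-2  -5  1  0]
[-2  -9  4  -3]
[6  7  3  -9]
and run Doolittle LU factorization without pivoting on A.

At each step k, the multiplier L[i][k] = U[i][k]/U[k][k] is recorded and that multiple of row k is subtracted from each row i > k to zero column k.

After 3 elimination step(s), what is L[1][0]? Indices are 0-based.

Step 1: pivot at (0,0) is 2.
  row1 ← row1 − (-1)·row0  ⇒  L[1][0]=-1, U row1=(0, -2, 2, -3)
  row2 ← row2 − (-1)·row0  ⇒  L[2][0]=-1, U row2=(0, -6, 5, -6)
  row3 ← row3 − (3)·row0  ⇒  L[3][0]=3, U row3=(0, -2, 0, 0)
Step 2: pivot at (1,1) is -2.
  row2 ← row2 − (3)·row1  ⇒  L[2][1]=3, U row2=(0, 0, -1, 3)
  row3 ← row3 − (1)·row1  ⇒  L[3][1]=1, U row3=(0, 0, -2, 3)
Step 3: pivot at (2,2) is -1.
  row3 ← row3 − (2)·row2  ⇒  L[3][2]=2, U row3=(0, 0, 0, -3)

L[1][0] = -1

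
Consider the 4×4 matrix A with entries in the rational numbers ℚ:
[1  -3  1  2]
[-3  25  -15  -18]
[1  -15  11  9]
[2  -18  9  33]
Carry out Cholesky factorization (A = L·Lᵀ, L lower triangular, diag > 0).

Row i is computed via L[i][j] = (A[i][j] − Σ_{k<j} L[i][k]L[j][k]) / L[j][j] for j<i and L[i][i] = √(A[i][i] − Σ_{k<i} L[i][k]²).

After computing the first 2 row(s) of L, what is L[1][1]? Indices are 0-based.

L[1][1] = 4

Step 1: L[0][0] = √(1) = 1.
  L[1][0] = (-3) / L[0][0] = -3.
Step 2: L[1][1] = √(16) = 4.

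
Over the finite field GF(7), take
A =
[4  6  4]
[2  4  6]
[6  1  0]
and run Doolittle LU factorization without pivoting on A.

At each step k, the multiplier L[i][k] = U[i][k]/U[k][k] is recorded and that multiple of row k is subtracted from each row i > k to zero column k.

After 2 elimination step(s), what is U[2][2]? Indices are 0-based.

U[2][2] = 5

[col 0] pivot 4
  R1 -= 4*R0 → (0, 1, 4)  (L[1][0] := 4)
  R2 -= 5*R0 → (0, 6, 1)  (L[2][0] := 5)
[col 1] pivot 1
  R2 -= 6*R1 → (0, 0, 5)  (L[2][1] := 6)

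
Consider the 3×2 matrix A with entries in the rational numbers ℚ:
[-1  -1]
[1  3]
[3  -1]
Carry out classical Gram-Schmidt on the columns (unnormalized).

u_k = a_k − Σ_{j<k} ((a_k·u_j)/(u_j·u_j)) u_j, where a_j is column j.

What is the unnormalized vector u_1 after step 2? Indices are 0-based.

u_1 = (-10/11, 32/11, -14/11)

Step 1: u_0 = a_0 = (-1, 1, 3).
Step 2: u_1 = a_1 − (1/11)·u_0 = (-10/11, 32/11, -14/11).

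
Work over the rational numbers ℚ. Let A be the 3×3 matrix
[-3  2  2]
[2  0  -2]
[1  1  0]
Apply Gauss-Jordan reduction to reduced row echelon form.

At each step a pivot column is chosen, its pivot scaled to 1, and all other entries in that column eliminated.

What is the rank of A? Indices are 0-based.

pivot(0,0)=-3: scale R0 → (1, -2/3, -2/3)
  clear (1,0): R1 −= (2)R0 → (0, 4/3, -2/3)
  clear (2,0): R2 −= (1)R0 → (0, 5/3, 2/3)
pivot(1,1)=4/3: scale R1 → (0, 1, -1/2)
  clear (0,1): R0 −= (-2/3)R1 → (1, 0, -1)
  clear (2,1): R2 −= (5/3)R1 → (0, 0, 3/2)
pivot(2,2)=3/2: scale R2 → (0, 0, 1)
  clear (0,2): R0 −= (-1)R2 → (1, 0, 0)
  clear (1,2): R1 −= (-1/2)R2 → (0, 1, 0)

rank = 3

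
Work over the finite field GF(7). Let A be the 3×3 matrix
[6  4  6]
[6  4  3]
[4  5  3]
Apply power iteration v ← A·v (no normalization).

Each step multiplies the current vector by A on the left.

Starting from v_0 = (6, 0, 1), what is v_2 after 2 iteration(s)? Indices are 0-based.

v_0 = (6, 0, 1).
v_1 = A·v_0 = (0, 4, 6).
v_2 = A·v_1 = (3, 6, 3).

v_2 = (3, 6, 3)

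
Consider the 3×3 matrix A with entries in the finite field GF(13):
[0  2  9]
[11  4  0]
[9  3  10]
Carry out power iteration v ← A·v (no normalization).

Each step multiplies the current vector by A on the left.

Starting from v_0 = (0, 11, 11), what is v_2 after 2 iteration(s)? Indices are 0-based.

v_0 = (0, 11, 11).
v_1 = A·v_0 = (4, 5, 0).
v_2 = A·v_1 = (10, 12, 12).

v_2 = (10, 12, 12)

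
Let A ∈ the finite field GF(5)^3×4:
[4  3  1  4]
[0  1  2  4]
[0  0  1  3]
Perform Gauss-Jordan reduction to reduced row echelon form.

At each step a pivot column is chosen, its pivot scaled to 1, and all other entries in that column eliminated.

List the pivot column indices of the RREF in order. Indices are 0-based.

step 1: normalize row 0 (÷4) = (1, 2, 4, 1)
step 2: normalize row 1 (÷1) = (0, 1, 2, 4)
  row 0: subtract 2×row1 = (1, 0, 0, 3)
step 3: normalize row 2 (÷1) = (0, 0, 1, 3)
  row 1: subtract 2×row2 = (0, 1, 0, 3)

pivot columns: 0, 1, 2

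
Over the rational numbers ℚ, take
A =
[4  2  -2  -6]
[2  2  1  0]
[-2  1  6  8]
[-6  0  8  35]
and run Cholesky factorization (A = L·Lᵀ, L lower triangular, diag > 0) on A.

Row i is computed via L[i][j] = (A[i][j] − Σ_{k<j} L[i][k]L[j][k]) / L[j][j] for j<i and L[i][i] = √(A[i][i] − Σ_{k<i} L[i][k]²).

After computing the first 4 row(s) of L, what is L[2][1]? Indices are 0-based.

Step 1: L[0][0] = √(4) = 2.
  L[1][0] = (2) / L[0][0] = 1.
Step 2: L[1][1] = √(1) = 1.
  L[2][0] = (-2) / L[0][0] = -1.
  L[2][1] = (2) / L[1][1] = 2.
Step 3: L[2][2] = √(1) = 1.
  L[3][0] = (-6) / L[0][0] = -3.
  L[3][1] = (3) / L[1][1] = 3.
  L[3][2] = (-1) / L[2][2] = -1.
Step 4: L[3][3] = √(16) = 4.

L[2][1] = 2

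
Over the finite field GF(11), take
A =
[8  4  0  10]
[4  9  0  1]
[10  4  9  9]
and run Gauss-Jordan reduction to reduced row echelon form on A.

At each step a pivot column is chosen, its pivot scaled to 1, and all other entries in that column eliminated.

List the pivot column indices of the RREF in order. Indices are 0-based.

step 1: normalize row 0 (÷8) = (1, 6, 0, 4)
  row 1: subtract 4×row0 = (0, 7, 0, 7)
  row 2: subtract 10×row0 = (0, 10, 9, 2)
step 2: normalize row 1 (÷7) = (0, 1, 0, 1)
  row 0: subtract 6×row1 = (1, 0, 0, 9)
  row 2: subtract 10×row1 = (0, 0, 9, 3)
step 3: normalize row 2 (÷9) = (0, 0, 1, 4)

pivot columns: 0, 1, 2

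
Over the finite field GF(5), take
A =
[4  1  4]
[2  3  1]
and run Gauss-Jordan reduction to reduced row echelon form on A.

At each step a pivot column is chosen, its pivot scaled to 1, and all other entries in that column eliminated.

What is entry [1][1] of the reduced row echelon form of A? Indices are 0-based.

pivot(0,0)=4: scale R0 → (1, 4, 1)
  clear (1,0): R1 −= (2)R0 → (0, 0, 4)
col 1: no nonzero at/below row 1; advance.
pivot(1,2)=4: scale R1 → (0, 0, 1)
  clear (0,2): R0 −= (1)R1 → (1, 4, 0)

M[1][1] = 0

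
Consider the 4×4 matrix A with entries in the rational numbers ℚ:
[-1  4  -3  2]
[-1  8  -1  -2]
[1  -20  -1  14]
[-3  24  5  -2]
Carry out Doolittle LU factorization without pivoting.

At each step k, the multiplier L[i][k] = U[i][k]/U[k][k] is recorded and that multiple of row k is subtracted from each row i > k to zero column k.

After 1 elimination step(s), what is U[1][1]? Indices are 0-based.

[col 0] pivot -1
  R1 -= 1*R0 → (0, 4, 2, -4)  (L[1][0] := 1)
  R2 -= -1*R0 → (0, -16, -4, 16)  (L[2][0] := -1)
  R3 -= 3*R0 → (0, 12, 14, -8)  (L[3][0] := 3)

U[1][1] = 4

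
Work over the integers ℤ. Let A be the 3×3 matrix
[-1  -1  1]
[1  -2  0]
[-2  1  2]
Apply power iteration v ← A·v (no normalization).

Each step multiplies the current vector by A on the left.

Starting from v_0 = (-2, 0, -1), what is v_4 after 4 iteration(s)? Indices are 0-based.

v_0 = (-2, 0, -1).
v_1 = A·v_0 = (1, -2, 2).
v_2 = A·v_1 = (3, 5, 0).
v_3 = A·v_2 = (-8, -7, -1).
v_4 = A·v_3 = (14, 6, 7).

v_4 = (14, 6, 7)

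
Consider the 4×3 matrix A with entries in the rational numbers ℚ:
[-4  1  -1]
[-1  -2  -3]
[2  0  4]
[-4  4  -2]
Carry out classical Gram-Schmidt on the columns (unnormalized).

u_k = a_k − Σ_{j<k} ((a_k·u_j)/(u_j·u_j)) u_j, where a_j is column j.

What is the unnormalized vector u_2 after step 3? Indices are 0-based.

Step 1: u_0 = a_0 = (-4, -1, 2, -4).
Step 2: u_1 = a_1 − (-18/37)·u_0 = (-35/37, -92/37, 36/37, 76/37).
Step 3: u_2 = a_2 − (23/37)·u_0 − (101/151)·u_1 = (320/151, -108/151, 318/151, -134/151).

u_2 = (320/151, -108/151, 318/151, -134/151)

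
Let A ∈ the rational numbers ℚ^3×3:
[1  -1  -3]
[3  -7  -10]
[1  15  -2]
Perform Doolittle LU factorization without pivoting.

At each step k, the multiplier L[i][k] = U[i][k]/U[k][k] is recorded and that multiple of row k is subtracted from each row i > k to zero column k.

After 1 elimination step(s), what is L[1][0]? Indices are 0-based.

L[1][0] = 3

Step 1: pivot at (0,0) is 1.
  row1 ← row1 − (3)·row0  ⇒  L[1][0]=3, U row1=(0, -4, -1)
  row2 ← row2 − (1)·row0  ⇒  L[2][0]=1, U row2=(0, 16, 1)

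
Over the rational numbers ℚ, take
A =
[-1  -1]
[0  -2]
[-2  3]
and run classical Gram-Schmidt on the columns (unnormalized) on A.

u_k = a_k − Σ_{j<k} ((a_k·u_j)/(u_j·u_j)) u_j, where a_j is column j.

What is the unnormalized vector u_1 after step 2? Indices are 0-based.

Step 1: u_0 = a_0 = (-1, 0, -2).
Step 2: u_1 = a_1 − (-1)·u_0 = (-2, -2, 1).

u_1 = (-2, -2, 1)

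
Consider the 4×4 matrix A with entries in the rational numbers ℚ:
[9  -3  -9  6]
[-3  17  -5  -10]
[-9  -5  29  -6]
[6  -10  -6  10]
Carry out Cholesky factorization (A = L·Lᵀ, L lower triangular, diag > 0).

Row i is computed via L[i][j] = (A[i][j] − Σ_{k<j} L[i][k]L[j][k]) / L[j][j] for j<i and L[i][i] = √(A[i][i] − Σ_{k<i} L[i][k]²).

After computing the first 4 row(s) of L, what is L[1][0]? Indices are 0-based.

Step 1: L[0][0] = √(9) = 3.
  L[1][0] = (-3) / L[0][0] = -1.
Step 2: L[1][1] = √(16) = 4.
  L[2][0] = (-9) / L[0][0] = -3.
  L[2][1] = (-8) / L[1][1] = -2.
Step 3: L[2][2] = √(16) = 4.
  L[3][0] = (6) / L[0][0] = 2.
  L[3][1] = (-8) / L[1][1] = -2.
  L[3][2] = (-4) / L[2][2] = -1.
Step 4: L[3][3] = √(1) = 1.

L[1][0] = -1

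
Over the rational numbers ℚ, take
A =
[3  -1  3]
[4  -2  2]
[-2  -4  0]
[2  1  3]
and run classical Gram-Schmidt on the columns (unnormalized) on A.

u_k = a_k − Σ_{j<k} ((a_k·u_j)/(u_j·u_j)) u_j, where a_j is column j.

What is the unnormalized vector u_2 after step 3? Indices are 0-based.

u_2 = (112/145, -776/725, 568/725, 256/145)

Step 1: u_0 = a_0 = (3, 4, -2, 2).
Step 2: u_1 = a_1 − (-1/33)·u_0 = (-10/11, -62/33, -134/33, 35/33).
Step 3: u_2 = a_2 − (23/33)·u_0 − (-109/725)·u_1 = (112/145, -776/725, 568/725, 256/145).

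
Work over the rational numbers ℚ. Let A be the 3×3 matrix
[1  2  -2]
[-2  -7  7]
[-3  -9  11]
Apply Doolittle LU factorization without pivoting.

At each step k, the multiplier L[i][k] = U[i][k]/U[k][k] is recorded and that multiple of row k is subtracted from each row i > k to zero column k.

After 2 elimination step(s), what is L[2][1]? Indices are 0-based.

Step 1: pivot at (0,0) is 1.
  row1 ← row1 − (-2)·row0  ⇒  L[1][0]=-2, U row1=(0, -3, 3)
  row2 ← row2 − (-3)·row0  ⇒  L[2][0]=-3, U row2=(0, -3, 5)
Step 2: pivot at (1,1) is -3.
  row2 ← row2 − (1)·row1  ⇒  L[2][1]=1, U row2=(0, 0, 2)

L[2][1] = 1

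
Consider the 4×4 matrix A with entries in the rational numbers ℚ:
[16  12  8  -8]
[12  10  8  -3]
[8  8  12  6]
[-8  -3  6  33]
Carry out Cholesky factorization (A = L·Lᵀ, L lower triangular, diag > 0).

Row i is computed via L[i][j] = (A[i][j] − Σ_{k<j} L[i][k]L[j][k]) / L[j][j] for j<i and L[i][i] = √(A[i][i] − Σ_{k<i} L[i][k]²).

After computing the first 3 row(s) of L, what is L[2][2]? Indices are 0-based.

Step 1: L[0][0] = √(16) = 4.
  L[1][0] = (12) / L[0][0] = 3.
Step 2: L[1][1] = √(1) = 1.
  L[2][0] = (8) / L[0][0] = 2.
  L[2][1] = (2) / L[1][1] = 2.
Step 3: L[2][2] = √(4) = 2.

L[2][2] = 2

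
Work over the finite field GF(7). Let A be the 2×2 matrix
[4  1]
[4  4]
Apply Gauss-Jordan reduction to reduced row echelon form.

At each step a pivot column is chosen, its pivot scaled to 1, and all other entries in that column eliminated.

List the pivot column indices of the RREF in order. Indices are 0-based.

pivot(0,0)=4: scale R0 → (1, 2)
  clear (1,0): R1 −= (4)R0 → (0, 3)
pivot(1,1)=3: scale R1 → (0, 1)
  clear (0,1): R0 −= (2)R1 → (1, 0)

pivot columns: 0, 1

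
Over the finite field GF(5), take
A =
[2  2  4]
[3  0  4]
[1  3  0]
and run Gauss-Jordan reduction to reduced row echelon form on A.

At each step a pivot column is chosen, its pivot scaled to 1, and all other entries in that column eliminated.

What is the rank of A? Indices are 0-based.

rank = 2

[1] R0 /= 2  ⇒  (1, 1, 2)
     R1 -= 3·R0  ⇒  (0, 2, 3)
     R2 -= 1·R0  ⇒  (0, 2, 3)
[2] R1 /= 2  ⇒  (0, 1, 4)
     R0 -= 1·R1  ⇒  (1, 0, 3)
     R2 -= 2·R1  ⇒  (0, 0, 0)
column 2 empty below row 2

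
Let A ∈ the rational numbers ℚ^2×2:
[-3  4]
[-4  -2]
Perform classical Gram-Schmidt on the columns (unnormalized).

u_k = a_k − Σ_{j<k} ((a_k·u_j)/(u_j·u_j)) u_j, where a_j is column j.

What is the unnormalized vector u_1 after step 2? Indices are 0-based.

Step 1: u_0 = a_0 = (-3, -4).
Step 2: u_1 = a_1 − (-4/25)·u_0 = (88/25, -66/25).

u_1 = (88/25, -66/25)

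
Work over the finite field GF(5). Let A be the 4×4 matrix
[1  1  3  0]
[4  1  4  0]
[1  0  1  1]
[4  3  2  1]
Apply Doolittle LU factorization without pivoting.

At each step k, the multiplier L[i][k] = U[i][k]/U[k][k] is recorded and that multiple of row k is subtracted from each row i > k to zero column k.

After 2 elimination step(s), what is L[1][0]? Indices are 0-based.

[col 0] pivot 1
  R1 -= 4*R0 → (0, 2, 2, 0)  (L[1][0] := 4)
  R2 -= 1*R0 → (0, 4, 3, 1)  (L[2][0] := 1)
  R3 -= 4*R0 → (0, 4, 0, 1)  (L[3][0] := 4)
[col 1] pivot 2
  R2 -= 2*R1 → (0, 0, 4, 1)  (L[2][1] := 2)
  R3 -= 2*R1 → (0, 0, 1, 1)  (L[3][1] := 2)

L[1][0] = 4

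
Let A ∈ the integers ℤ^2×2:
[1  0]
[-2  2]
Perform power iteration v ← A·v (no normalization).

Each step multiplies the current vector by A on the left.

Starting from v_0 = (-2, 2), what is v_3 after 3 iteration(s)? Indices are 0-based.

v_0 = (-2, 2).
v_1 = A·v_0 = (-2, 8).
v_2 = A·v_1 = (-2, 20).
v_3 = A·v_2 = (-2, 44).

v_3 = (-2, 44)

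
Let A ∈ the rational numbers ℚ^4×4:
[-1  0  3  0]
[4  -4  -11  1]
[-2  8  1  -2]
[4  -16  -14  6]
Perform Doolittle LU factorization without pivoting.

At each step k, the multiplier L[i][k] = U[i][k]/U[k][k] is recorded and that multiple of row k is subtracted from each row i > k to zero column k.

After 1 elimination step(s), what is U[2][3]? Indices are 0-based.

U[2][3] = -2

[col 0] pivot -1
  R1 -= -4*R0 → (0, -4, 1, 1)  (L[1][0] := -4)
  R2 -= 2*R0 → (0, 8, -5, -2)  (L[2][0] := 2)
  R3 -= -4*R0 → (0, -16, -2, 6)  (L[3][0] := -4)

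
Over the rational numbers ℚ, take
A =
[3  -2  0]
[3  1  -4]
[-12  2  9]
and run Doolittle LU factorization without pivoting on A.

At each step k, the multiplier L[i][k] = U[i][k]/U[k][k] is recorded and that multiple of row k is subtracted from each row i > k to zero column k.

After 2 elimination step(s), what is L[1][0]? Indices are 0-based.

L[1][0] = 1

[col 0] pivot 3
  R1 -= 1*R0 → (0, 3, -4)  (L[1][0] := 1)
  R2 -= -4*R0 → (0, -6, 9)  (L[2][0] := -4)
[col 1] pivot 3
  R2 -= -2*R1 → (0, 0, 1)  (L[2][1] := -2)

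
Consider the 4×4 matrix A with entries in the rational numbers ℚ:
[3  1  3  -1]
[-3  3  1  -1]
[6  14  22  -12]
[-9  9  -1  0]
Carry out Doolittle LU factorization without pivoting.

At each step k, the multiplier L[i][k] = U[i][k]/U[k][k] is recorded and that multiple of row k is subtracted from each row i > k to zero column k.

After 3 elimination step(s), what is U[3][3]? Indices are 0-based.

U[3][3] = -1

Step 1: pivot at (0,0) is 3.
  row1 ← row1 − (-1)·row0  ⇒  L[1][0]=-1, U row1=(0, 4, 4, -2)
  row2 ← row2 − (2)·row0  ⇒  L[2][0]=2, U row2=(0, 12, 16, -10)
  row3 ← row3 − (-3)·row0  ⇒  L[3][0]=-3, U row3=(0, 12, 8, -3)
Step 2: pivot at (1,1) is 4.
  row2 ← row2 − (3)·row1  ⇒  L[2][1]=3, U row2=(0, 0, 4, -4)
  row3 ← row3 − (3)·row1  ⇒  L[3][1]=3, U row3=(0, 0, -4, 3)
Step 3: pivot at (2,2) is 4.
  row3 ← row3 − (-1)·row2  ⇒  L[3][2]=-1, U row3=(0, 0, 0, -1)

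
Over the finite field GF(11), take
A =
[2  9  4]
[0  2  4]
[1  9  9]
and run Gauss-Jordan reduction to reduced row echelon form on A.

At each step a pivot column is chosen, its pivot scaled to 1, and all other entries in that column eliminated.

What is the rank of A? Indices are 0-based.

step 1: normalize row 0 (÷2) = (1, 10, 2)
  row 2: subtract 1×row0 = (0, 10, 7)
step 2: normalize row 1 (÷2) = (0, 1, 2)
  row 0: subtract 10×row1 = (1, 0, 4)
  row 2: subtract 10×row1 = (0, 0, 9)
step 3: normalize row 2 (÷9) = (0, 0, 1)
  row 0: subtract 4×row2 = (1, 0, 0)
  row 1: subtract 2×row2 = (0, 1, 0)

rank = 3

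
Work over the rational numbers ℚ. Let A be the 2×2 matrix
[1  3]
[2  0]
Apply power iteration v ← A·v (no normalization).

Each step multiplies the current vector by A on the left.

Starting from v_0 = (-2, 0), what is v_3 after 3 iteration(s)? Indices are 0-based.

v_3 = (-26, -28)

v_0 = (-2, 0).
v_1 = A·v_0 = (-2, -4).
v_2 = A·v_1 = (-14, -4).
v_3 = A·v_2 = (-26, -28).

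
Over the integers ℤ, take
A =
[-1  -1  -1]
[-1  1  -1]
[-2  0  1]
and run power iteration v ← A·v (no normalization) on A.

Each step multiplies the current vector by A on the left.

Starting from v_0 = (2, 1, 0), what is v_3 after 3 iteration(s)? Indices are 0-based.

v_3 = (-16, -4, -14)

v_0 = (2, 1, 0).
v_1 = A·v_0 = (-3, -1, -4).
v_2 = A·v_1 = (8, 6, 2).
v_3 = A·v_2 = (-16, -4, -14).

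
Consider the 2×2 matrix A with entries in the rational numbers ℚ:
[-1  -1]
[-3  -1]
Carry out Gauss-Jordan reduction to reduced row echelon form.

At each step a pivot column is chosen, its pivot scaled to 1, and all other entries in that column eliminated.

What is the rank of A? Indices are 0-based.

[1] R0 /= -1  ⇒  (1, 1)
     R1 -= -3·R0  ⇒  (0, 2)
[2] R1 /= 2  ⇒  (0, 1)
     R0 -= 1·R1  ⇒  (1, 0)

rank = 2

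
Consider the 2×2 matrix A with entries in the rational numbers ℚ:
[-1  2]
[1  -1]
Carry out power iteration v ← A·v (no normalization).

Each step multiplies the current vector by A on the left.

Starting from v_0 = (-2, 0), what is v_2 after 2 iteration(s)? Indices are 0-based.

v_2 = (-6, 4)

v_0 = (-2, 0).
v_1 = A·v_0 = (2, -2).
v_2 = A·v_1 = (-6, 4).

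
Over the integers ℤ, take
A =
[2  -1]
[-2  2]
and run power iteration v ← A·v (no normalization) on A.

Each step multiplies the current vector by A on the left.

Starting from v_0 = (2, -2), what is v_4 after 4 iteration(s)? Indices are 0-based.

v_4 = (232, -328)

v_0 = (2, -2).
v_1 = A·v_0 = (6, -8).
v_2 = A·v_1 = (20, -28).
v_3 = A·v_2 = (68, -96).
v_4 = A·v_3 = (232, -328).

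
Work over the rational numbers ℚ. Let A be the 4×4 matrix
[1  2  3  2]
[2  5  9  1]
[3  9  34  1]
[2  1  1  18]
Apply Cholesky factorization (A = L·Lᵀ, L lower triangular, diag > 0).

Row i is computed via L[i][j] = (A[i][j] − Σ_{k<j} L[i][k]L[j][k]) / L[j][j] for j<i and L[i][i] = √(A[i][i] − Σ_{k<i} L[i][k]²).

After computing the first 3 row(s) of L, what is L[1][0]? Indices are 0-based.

L[1][0] = 2

Step 1: L[0][0] = √(1) = 1.
  L[1][0] = (2) / L[0][0] = 2.
Step 2: L[1][1] = √(1) = 1.
  L[2][0] = (3) / L[0][0] = 3.
  L[2][1] = (3) / L[1][1] = 3.
Step 3: L[2][2] = √(16) = 4.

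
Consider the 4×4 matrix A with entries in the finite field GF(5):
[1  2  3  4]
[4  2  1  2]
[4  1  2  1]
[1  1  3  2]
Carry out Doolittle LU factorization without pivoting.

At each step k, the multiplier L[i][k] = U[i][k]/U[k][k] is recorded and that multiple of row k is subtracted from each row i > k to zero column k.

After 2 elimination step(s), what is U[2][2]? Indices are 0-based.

k=0: U[0][0]=1
  eliminate (1,0): mult=4, new row 1: (0, 4, 4, 1); set L[1][0]=4
  eliminate (2,0): mult=4, new row 2: (0, 3, 0, 0); set L[2][0]=4
  eliminate (3,0): mult=1, new row 3: (0, 4, 0, 3); set L[3][0]=1
k=1: U[1][1]=4
  eliminate (2,1): mult=2, new row 2: (0, 0, 2, 3); set L[2][1]=2
  eliminate (3,1): mult=1, new row 3: (0, 0, 1, 2); set L[3][1]=1

U[2][2] = 2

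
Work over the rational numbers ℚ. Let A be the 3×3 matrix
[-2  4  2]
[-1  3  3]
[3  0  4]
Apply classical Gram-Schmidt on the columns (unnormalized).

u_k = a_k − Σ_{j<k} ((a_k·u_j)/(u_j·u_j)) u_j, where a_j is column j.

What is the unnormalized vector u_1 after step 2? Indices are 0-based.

u_1 = (17/7, 31/14, 33/14)

Step 1: u_0 = a_0 = (-2, -1, 3).
Step 2: u_1 = a_1 − (-11/14)·u_0 = (17/7, 31/14, 33/14).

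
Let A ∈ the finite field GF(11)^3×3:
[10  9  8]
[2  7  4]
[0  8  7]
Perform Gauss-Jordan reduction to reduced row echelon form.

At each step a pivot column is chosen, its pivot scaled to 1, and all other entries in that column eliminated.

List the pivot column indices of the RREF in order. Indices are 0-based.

pivot(0,0)=10: scale R0 → (1, 2, 3)
  clear (1,0): R1 −= (2)R0 → (0, 3, 9)
pivot(1,1)=3: scale R1 → (0, 1, 3)
  clear (0,1): R0 −= (2)R1 → (1, 0, 8)
  clear (2,1): R2 −= (8)R1 → (0, 0, 5)
pivot(2,2)=5: scale R2 → (0, 0, 1)
  clear (0,2): R0 −= (8)R2 → (1, 0, 0)
  clear (1,2): R1 −= (3)R2 → (0, 1, 0)

pivot columns: 0, 1, 2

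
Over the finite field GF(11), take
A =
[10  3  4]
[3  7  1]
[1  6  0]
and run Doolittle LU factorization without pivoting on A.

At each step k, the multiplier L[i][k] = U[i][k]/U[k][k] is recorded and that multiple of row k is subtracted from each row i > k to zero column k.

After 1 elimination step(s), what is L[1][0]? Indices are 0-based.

[col 0] pivot 10
  R1 -= 8*R0 → (0, 5, 2)  (L[1][0] := 8)
  R2 -= 10*R0 → (0, 9, 4)  (L[2][0] := 10)

L[1][0] = 8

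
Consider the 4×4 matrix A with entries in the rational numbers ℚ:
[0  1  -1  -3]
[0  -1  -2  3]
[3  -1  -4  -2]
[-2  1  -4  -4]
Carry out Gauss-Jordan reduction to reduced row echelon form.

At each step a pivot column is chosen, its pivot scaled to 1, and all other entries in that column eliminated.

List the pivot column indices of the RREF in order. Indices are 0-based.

pivot(0,0): swap R0↔R2
pivot(0,0)=3: scale R0 → (1, -1/3, -4/3, -2/3)
  clear (3,0): R3 −= (-2)R0 → (0, 1/3, -20/3, -16/3)
pivot(1,1)=-1: scale R1 → (0, 1, 2, -3)
  clear (0,1): R0 −= (-1/3)R1 → (1, 0, -2/3, -5/3)
  clear (2,1): R2 −= (1)R1 → (0, 0, -3, 0)
  clear (3,1): R3 −= (1/3)R1 → (0, 0, -22/3, -13/3)
pivot(2,2)=-3: scale R2 → (0, 0, 1, 0)
  clear (0,2): R0 −= (-2/3)R2 → (1, 0, 0, -5/3)
  clear (1,2): R1 −= (2)R2 → (0, 1, 0, -3)
  clear (3,2): R3 −= (-22/3)R2 → (0, 0, 0, -13/3)
pivot(3,3)=-13/3: scale R3 → (0, 0, 0, 1)
  clear (0,3): R0 −= (-5/3)R3 → (1, 0, 0, 0)
  clear (1,3): R1 −= (-3)R3 → (0, 1, 0, 0)

pivot columns: 0, 1, 2, 3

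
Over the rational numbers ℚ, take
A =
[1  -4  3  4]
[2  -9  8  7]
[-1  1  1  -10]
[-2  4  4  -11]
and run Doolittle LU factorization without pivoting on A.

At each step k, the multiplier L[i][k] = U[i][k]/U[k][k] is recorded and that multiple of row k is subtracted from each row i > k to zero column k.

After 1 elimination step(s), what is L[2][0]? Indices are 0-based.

L[2][0] = -1

k=0: U[0][0]=1
  eliminate (1,0): mult=2, new row 1: (0, -1, 2, -1); set L[1][0]=2
  eliminate (2,0): mult=-1, new row 2: (0, -3, 4, -6); set L[2][0]=-1
  eliminate (3,0): mult=-2, new row 3: (0, -4, 10, -3); set L[3][0]=-2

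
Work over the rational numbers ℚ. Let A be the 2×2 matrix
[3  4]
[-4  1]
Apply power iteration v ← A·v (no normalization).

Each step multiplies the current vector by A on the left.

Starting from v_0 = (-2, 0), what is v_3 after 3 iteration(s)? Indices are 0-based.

v_3 = (170, -24)

v_0 = (-2, 0).
v_1 = A·v_0 = (-6, 8).
v_2 = A·v_1 = (14, 32).
v_3 = A·v_2 = (170, -24).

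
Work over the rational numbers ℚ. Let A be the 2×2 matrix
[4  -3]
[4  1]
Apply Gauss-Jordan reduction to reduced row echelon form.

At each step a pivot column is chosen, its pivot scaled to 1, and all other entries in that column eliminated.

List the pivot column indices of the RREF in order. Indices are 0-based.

step 1: normalize row 0 (÷4) = (1, -3/4)
  row 1: subtract 4×row0 = (0, 4)
step 2: normalize row 1 (÷4) = (0, 1)
  row 0: subtract -3/4×row1 = (1, 0)

pivot columns: 0, 1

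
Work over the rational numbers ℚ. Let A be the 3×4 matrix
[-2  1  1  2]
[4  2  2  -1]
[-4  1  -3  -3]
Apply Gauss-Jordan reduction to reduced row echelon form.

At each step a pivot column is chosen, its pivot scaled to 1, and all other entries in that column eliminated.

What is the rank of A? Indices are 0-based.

step 1: normalize row 0 (÷-2) = (1, -1/2, -1/2, -1)
  row 1: subtract 4×row0 = (0, 4, 4, 3)
  row 2: subtract -4×row0 = (0, -1, -5, -7)
step 2: normalize row 1 (÷4) = (0, 1, 1, 3/4)
  row 0: subtract -1/2×row1 = (1, 0, 0, -5/8)
  row 2: subtract -1×row1 = (0, 0, -4, -25/4)
step 3: normalize row 2 (÷-4) = (0, 0, 1, 25/16)
  row 1: subtract 1×row2 = (0, 1, 0, -13/16)

rank = 3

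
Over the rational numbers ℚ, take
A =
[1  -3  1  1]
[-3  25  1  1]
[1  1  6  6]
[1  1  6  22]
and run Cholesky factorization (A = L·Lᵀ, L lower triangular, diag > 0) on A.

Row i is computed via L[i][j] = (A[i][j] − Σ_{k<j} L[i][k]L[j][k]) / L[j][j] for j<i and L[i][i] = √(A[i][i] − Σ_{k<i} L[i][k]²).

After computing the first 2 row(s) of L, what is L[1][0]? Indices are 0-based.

Step 1: L[0][0] = √(1) = 1.
  L[1][0] = (-3) / L[0][0] = -3.
Step 2: L[1][1] = √(16) = 4.

L[1][0] = -3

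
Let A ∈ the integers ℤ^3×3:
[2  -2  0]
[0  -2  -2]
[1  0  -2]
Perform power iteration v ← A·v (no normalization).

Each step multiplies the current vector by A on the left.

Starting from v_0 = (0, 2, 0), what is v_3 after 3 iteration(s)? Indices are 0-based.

v_3 = (-16, -8, 8)

v_0 = (0, 2, 0).
v_1 = A·v_0 = (-4, -4, 0).
v_2 = A·v_1 = (0, 8, -4).
v_3 = A·v_2 = (-16, -8, 8).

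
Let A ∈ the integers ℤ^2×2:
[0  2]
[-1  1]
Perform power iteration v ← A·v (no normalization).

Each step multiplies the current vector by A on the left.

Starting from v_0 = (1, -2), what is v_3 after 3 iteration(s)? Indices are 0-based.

v_3 = (2, 7)

v_0 = (1, -2).
v_1 = A·v_0 = (-4, -3).
v_2 = A·v_1 = (-6, 1).
v_3 = A·v_2 = (2, 7).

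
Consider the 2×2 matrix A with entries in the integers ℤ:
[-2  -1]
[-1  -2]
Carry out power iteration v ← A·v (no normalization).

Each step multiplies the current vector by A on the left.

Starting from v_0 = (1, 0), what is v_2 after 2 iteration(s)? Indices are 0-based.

v_0 = (1, 0).
v_1 = A·v_0 = (-2, -1).
v_2 = A·v_1 = (5, 4).

v_2 = (5, 4)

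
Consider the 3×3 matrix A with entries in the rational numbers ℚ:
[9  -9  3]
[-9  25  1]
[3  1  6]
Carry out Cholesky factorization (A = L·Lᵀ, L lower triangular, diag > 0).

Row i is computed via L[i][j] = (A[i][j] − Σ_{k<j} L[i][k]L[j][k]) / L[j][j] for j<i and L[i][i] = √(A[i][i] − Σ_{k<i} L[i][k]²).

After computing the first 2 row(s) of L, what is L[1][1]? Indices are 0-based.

Step 1: L[0][0] = √(9) = 3.
  L[1][0] = (-9) / L[0][0] = -3.
Step 2: L[1][1] = √(16) = 4.

L[1][1] = 4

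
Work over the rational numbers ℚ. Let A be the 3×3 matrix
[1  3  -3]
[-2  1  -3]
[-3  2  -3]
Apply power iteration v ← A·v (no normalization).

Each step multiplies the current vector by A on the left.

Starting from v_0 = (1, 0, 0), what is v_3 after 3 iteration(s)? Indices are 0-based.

v_0 = (1, 0, 0).
v_1 = A·v_0 = (1, -2, -3).
v_2 = A·v_1 = (4, 5, 2).
v_3 = A·v_2 = (13, -9, -8).

v_3 = (13, -9, -8)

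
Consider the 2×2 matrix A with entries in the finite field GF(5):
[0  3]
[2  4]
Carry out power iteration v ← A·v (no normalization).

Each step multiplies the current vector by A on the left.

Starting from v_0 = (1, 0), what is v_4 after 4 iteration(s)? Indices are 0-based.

v_0 = (1, 0).
v_1 = A·v_0 = (0, 2).
v_2 = A·v_1 = (1, 3).
v_3 = A·v_2 = (4, 4).
v_4 = A·v_3 = (2, 4).

v_4 = (2, 4)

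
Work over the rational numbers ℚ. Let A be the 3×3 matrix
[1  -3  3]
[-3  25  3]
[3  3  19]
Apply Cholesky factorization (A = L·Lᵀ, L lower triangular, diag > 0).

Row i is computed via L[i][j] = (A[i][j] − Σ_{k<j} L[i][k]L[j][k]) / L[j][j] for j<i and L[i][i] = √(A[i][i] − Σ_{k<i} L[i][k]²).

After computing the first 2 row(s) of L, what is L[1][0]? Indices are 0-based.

Step 1: L[0][0] = √(1) = 1.
  L[1][0] = (-3) / L[0][0] = -3.
Step 2: L[1][1] = √(16) = 4.

L[1][0] = -3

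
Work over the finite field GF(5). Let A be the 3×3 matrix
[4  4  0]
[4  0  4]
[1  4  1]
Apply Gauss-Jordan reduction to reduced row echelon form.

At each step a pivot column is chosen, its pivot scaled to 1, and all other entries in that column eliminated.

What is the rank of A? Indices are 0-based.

rank = 3

pivot(0,0)=4: scale R0 → (1, 1, 0)
  clear (1,0): R1 −= (4)R0 → (0, 1, 4)
  clear (2,0): R2 −= (1)R0 → (0, 3, 1)
pivot(1,1)=1: scale R1 → (0, 1, 4)
  clear (0,1): R0 −= (1)R1 → (1, 0, 1)
  clear (2,1): R2 −= (3)R1 → (0, 0, 4)
pivot(2,2)=4: scale R2 → (0, 0, 1)
  clear (0,2): R0 −= (1)R2 → (1, 0, 0)
  clear (1,2): R1 −= (4)R2 → (0, 1, 0)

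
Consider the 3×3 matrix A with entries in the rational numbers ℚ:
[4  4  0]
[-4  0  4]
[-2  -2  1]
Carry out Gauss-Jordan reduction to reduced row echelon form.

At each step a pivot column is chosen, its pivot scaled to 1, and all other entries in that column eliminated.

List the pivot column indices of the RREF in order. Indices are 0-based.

pivot columns: 0, 1, 2

[1] R0 /= 4  ⇒  (1, 1, 0)
     R1 -= -4·R0  ⇒  (0, 4, 4)
     R2 -= -2·R0  ⇒  (0, 0, 1)
[2] R1 /= 4  ⇒  (0, 1, 1)
     R0 -= 1·R1  ⇒  (1, 0, -1)
[3] R2 /= 1  ⇒  (0, 0, 1)
     R0 -= -1·R2  ⇒  (1, 0, 0)
     R1 -= 1·R2  ⇒  (0, 1, 0)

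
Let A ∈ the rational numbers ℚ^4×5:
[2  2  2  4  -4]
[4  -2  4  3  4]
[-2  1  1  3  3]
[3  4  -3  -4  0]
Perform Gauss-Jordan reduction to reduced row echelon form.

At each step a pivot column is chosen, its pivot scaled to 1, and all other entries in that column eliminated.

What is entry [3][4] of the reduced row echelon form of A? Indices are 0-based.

step 1: normalize row 0 (÷2) = (1, 1, 1, 2, -2)
  row 1: subtract 4×row0 = (0, -6, 0, -5, 12)
  row 2: subtract -2×row0 = (0, 3, 3, 7, -1)
  row 3: subtract 3×row0 = (0, 1, -6, -10, 6)
step 2: normalize row 1 (÷-6) = (0, 1, 0, 5/6, -2)
  row 0: subtract 1×row1 = (1, 0, 1, 7/6, 0)
  row 2: subtract 3×row1 = (0, 0, 3, 9/2, 5)
  row 3: subtract 1×row1 = (0, 0, -6, -65/6, 8)
step 3: normalize row 2 (÷3) = (0, 0, 1, 3/2, 5/3)
  row 0: subtract 1×row2 = (1, 0, 0, -1/3, -5/3)
  row 3: subtract -6×row2 = (0, 0, 0, -11/6, 18)
step 4: normalize row 3 (÷-11/6) = (0, 0, 0, 1, -108/11)
  row 0: subtract -1/3×row3 = (1, 0, 0, 0, -163/33)
  row 1: subtract 5/6×row3 = (0, 1, 0, 0, 68/11)
  row 2: subtract 3/2×row3 = (0, 0, 1, 0, 541/33)

M[3][4] = -108/11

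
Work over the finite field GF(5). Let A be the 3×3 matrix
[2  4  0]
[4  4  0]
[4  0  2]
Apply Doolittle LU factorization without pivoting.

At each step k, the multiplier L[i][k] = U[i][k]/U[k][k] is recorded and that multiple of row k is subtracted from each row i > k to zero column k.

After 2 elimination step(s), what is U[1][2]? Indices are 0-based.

k=0: U[0][0]=2
  eliminate (1,0): mult=2, new row 1: (0, 1, 0); set L[1][0]=2
  eliminate (2,0): mult=2, new row 2: (0, 2, 2); set L[2][0]=2
k=1: U[1][1]=1
  eliminate (2,1): mult=2, new row 2: (0, 0, 2); set L[2][1]=2

U[1][2] = 0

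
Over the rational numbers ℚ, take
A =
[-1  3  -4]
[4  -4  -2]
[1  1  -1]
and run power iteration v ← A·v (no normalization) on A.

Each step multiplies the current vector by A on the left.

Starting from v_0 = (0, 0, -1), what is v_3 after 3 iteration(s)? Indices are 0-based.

v_0 = (0, 0, -1).
v_1 = A·v_0 = (4, 2, 1).
v_2 = A·v_1 = (-2, 6, 5).
v_3 = A·v_2 = (0, -42, -1).

v_3 = (0, -42, -1)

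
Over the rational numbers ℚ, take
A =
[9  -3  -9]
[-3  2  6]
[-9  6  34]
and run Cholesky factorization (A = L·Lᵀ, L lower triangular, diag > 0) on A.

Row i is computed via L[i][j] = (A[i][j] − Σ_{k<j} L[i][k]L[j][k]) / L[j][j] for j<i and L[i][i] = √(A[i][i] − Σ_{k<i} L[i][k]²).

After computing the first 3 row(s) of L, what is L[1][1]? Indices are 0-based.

L[1][1] = 1

Step 1: L[0][0] = √(9) = 3.
  L[1][0] = (-3) / L[0][0] = -1.
Step 2: L[1][1] = √(1) = 1.
  L[2][0] = (-9) / L[0][0] = -3.
  L[2][1] = (3) / L[1][1] = 3.
Step 3: L[2][2] = √(16) = 4.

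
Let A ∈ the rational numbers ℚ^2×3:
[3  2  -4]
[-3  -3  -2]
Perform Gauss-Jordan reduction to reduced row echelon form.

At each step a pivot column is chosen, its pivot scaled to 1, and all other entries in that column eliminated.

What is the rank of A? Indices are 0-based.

rank = 2

[1] R0 /= 3  ⇒  (1, 2/3, -4/3)
     R1 -= -3·R0  ⇒  (0, -1, -6)
[2] R1 /= -1  ⇒  (0, 1, 6)
     R0 -= 2/3·R1  ⇒  (1, 0, -16/3)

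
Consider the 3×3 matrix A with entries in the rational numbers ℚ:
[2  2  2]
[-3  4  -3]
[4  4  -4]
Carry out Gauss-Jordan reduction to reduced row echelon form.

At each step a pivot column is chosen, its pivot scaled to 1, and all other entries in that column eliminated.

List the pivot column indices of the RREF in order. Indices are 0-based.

pivot(0,0)=2: scale R0 → (1, 1, 1)
  clear (1,0): R1 −= (-3)R0 → (0, 7, 0)
  clear (2,0): R2 −= (4)R0 → (0, 0, -8)
pivot(1,1)=7: scale R1 → (0, 1, 0)
  clear (0,1): R0 −= (1)R1 → (1, 0, 1)
pivot(2,2)=-8: scale R2 → (0, 0, 1)
  clear (0,2): R0 −= (1)R2 → (1, 0, 0)

pivot columns: 0, 1, 2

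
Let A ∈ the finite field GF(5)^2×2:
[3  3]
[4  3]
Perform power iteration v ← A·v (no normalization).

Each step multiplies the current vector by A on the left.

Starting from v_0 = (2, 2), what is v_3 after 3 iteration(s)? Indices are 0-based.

v_3 = (4, 2)

v_0 = (2, 2).
v_1 = A·v_0 = (2, 4).
v_2 = A·v_1 = (3, 0).
v_3 = A·v_2 = (4, 2).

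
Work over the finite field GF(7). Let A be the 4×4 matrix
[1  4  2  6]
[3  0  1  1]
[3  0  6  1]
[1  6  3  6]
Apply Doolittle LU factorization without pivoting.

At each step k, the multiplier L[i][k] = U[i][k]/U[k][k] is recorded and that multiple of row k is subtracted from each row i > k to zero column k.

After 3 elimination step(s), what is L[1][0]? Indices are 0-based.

L[1][0] = 3

[col 0] pivot 1
  R1 -= 3*R0 → (0, 2, 2, 4)  (L[1][0] := 3)
  R2 -= 3*R0 → (0, 2, 0, 4)  (L[2][0] := 3)
  R3 -= 1*R0 → (0, 2, 1, 0)  (L[3][0] := 1)
[col 1] pivot 2
  R2 -= 1*R1 → (0, 0, 5, 0)  (L[2][1] := 1)
  R3 -= 1*R1 → (0, 0, 6, 3)  (L[3][1] := 1)
[col 2] pivot 5
  R3 -= 4*R2 → (0, 0, 0, 3)  (L[3][2] := 4)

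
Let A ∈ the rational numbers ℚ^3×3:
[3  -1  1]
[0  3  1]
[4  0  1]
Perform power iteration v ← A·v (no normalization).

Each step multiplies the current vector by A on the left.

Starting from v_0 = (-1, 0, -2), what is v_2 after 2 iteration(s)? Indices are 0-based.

v_0 = (-1, 0, -2).
v_1 = A·v_0 = (-5, -2, -6).
v_2 = A·v_1 = (-19, -12, -26).

v_2 = (-19, -12, -26)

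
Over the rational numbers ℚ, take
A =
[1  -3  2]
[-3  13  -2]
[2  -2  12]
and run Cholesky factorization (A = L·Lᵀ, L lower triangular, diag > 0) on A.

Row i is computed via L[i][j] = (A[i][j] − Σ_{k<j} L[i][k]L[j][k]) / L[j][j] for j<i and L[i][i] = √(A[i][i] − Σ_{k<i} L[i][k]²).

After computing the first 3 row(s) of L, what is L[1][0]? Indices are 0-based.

L[1][0] = -3

Step 1: L[0][0] = √(1) = 1.
  L[1][0] = (-3) / L[0][0] = -3.
Step 2: L[1][1] = √(4) = 2.
  L[2][0] = (2) / L[0][0] = 2.
  L[2][1] = (4) / L[1][1] = 2.
Step 3: L[2][2] = √(4) = 2.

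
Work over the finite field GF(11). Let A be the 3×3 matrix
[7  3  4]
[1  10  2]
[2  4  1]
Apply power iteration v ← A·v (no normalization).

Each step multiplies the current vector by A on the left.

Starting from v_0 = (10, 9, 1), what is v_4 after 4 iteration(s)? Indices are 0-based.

v_0 = (10, 9, 1).
v_1 = A·v_0 = (2, 3, 2).
v_2 = A·v_1 = (9, 3, 7).
v_3 = A·v_2 = (1, 9, 4).
v_4 = A·v_3 = (6, 0, 9).

v_4 = (6, 0, 9)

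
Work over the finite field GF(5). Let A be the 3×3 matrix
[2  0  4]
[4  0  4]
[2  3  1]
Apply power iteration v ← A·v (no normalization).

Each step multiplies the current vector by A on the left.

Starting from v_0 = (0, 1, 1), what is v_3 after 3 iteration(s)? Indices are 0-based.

v_0 = (0, 1, 1).
v_1 = A·v_0 = (4, 4, 4).
v_2 = A·v_1 = (4, 2, 4).
v_3 = A·v_2 = (4, 2, 3).

v_3 = (4, 2, 3)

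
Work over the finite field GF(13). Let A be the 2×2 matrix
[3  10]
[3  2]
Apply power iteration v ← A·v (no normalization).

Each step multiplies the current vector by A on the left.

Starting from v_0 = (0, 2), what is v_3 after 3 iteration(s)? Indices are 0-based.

v_0 = (0, 2).
v_1 = A·v_0 = (7, 4).
v_2 = A·v_1 = (9, 3).
v_3 = A·v_2 = (5, 7).

v_3 = (5, 7)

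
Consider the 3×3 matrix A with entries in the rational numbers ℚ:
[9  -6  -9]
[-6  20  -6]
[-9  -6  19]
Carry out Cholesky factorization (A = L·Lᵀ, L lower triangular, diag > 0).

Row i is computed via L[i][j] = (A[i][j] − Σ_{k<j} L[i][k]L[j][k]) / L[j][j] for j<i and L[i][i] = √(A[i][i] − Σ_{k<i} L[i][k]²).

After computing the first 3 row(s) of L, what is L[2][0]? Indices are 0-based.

Step 1: L[0][0] = √(9) = 3.
  L[1][0] = (-6) / L[0][0] = -2.
Step 2: L[1][1] = √(16) = 4.
  L[2][0] = (-9) / L[0][0] = -3.
  L[2][1] = (-12) / L[1][1] = -3.
Step 3: L[2][2] = √(1) = 1.

L[2][0] = -3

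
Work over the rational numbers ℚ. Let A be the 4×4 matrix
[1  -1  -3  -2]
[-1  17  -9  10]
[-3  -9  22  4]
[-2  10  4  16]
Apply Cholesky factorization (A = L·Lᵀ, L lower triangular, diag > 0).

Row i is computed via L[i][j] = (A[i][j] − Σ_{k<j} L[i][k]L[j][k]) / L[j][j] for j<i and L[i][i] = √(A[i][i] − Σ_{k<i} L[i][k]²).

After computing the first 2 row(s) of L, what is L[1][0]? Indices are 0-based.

L[1][0] = -1

Step 1: L[0][0] = √(1) = 1.
  L[1][0] = (-1) / L[0][0] = -1.
Step 2: L[1][1] = √(16) = 4.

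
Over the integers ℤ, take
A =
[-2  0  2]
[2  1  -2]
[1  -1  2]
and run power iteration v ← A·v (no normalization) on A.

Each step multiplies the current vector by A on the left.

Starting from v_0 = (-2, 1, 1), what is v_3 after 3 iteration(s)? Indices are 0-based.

v_3 = (46, -37, -5)

v_0 = (-2, 1, 1).
v_1 = A·v_0 = (6, -5, -1).
v_2 = A·v_1 = (-14, 9, 9).
v_3 = A·v_2 = (46, -37, -5).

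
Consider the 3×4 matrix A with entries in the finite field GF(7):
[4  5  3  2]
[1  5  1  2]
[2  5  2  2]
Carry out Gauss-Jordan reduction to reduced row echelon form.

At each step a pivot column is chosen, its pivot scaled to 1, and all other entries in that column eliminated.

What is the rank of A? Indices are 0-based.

step 1: normalize row 0 (÷4) = (1, 3, 6, 4)
  row 1: subtract 1×row0 = (0, 2, 2, 5)
  row 2: subtract 2×row0 = (0, 6, 4, 1)
step 2: normalize row 1 (÷2) = (0, 1, 1, 6)
  row 0: subtract 3×row1 = (1, 0, 3, 0)
  row 2: subtract 6×row1 = (0, 0, 5, 0)
step 3: normalize row 2 (÷5) = (0, 0, 1, 0)
  row 0: subtract 3×row2 = (1, 0, 0, 0)
  row 1: subtract 1×row2 = (0, 1, 0, 6)

rank = 3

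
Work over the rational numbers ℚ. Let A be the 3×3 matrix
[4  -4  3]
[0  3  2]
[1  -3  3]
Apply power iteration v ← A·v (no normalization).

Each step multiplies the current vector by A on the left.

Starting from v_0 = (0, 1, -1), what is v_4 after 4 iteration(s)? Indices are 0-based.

v_4 = (-981, -463, -320)

v_0 = (0, 1, -1).
v_1 = A·v_0 = (-7, 1, -6).
v_2 = A·v_1 = (-50, -9, -28).
v_3 = A·v_2 = (-248, -83, -107).
v_4 = A·v_3 = (-981, -463, -320).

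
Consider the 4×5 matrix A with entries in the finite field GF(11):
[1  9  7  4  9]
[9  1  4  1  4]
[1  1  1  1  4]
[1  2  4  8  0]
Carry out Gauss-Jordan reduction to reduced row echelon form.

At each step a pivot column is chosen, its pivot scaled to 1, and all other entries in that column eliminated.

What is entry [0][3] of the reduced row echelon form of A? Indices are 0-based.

M[0][3] = 6

step 1: normalize row 0 (÷1) = (1, 9, 7, 4, 9)
  row 1: subtract 9×row0 = (0, 8, 7, 9, 0)
  row 2: subtract 1×row0 = (0, 3, 5, 8, 6)
  row 3: subtract 1×row0 = (0, 4, 8, 4, 2)
step 2: normalize row 1 (÷8) = (0, 1, 5, 8, 0)
  row 0: subtract 9×row1 = (1, 0, 6, 9, 9)
  row 2: subtract 3×row1 = (0, 0, 1, 6, 6)
  row 3: subtract 4×row1 = (0, 0, 10, 5, 2)
step 3: normalize row 2 (÷1) = (0, 0, 1, 6, 6)
  row 0: subtract 6×row2 = (1, 0, 0, 6, 6)
  row 1: subtract 5×row2 = (0, 1, 0, 0, 3)
  row 3: subtract 10×row2 = (0, 0, 0, 0, 8)
skip col 3 (zero from row 3)
step 4: normalize row 3 (÷8) = (0, 0, 0, 0, 1)
  row 0: subtract 6×row3 = (1, 0, 0, 6, 0)
  row 1: subtract 3×row3 = (0, 1, 0, 0, 0)
  row 2: subtract 6×row3 = (0, 0, 1, 6, 0)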